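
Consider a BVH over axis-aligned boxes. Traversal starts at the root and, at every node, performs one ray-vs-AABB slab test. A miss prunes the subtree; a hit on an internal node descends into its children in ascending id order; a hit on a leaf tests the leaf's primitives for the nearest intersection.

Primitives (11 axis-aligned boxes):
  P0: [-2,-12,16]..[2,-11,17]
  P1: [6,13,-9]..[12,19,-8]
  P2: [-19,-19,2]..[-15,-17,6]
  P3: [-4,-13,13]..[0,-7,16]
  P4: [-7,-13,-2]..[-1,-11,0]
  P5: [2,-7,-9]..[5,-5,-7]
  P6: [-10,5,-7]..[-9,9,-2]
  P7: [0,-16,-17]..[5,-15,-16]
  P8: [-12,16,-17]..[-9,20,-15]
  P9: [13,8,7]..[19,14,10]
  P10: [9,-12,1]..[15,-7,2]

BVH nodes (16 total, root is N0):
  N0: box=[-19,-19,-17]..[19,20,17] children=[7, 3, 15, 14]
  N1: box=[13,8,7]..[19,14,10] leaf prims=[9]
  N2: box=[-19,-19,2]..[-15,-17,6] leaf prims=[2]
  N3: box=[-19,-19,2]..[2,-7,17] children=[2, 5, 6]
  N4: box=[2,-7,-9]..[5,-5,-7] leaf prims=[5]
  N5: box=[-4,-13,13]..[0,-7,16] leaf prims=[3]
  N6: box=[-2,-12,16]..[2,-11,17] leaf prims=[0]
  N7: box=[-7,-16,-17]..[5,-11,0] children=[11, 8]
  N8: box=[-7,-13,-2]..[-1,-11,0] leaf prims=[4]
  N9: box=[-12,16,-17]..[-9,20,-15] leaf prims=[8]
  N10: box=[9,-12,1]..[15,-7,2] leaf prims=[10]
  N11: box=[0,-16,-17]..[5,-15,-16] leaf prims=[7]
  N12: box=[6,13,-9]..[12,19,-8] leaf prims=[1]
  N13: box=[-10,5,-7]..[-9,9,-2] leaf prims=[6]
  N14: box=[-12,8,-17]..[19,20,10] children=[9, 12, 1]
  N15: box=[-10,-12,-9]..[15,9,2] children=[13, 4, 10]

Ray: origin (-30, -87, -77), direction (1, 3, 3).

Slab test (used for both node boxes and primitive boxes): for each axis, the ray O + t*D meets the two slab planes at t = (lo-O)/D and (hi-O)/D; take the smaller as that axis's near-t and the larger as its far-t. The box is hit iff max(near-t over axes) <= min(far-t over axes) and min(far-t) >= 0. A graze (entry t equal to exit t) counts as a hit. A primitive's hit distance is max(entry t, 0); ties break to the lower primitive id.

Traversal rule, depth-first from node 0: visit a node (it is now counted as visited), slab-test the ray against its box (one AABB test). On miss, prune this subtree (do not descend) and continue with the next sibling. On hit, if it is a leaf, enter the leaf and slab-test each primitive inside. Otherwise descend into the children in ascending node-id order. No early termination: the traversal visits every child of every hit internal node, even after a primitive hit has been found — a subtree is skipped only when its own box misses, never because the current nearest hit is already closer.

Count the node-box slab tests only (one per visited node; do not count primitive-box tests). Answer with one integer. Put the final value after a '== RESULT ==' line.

Traverse from the root:
N0 x:[11,49] y:[68/3,107/3] z:[20,94/3] -> hit [68/3,94/3], descend [3, 7, 14, 15]
  N3 x:[11,32] y:[68/3,80/3] z:[79/3,94/3] -> hit [79/3,80/3], descend [2, 5, 6]
    N2 x:[11,15] y:[68/3,70/3] z:[79/3,83/3] -> miss, prune
    N5 x:[26,30] y:[74/3,80/3] z:[30,31] -> miss, prune
    N6 x:[28,32] y:[25,76/3] z:[31,94/3] -> miss, prune
  N7 x:[23,35] y:[71/3,76/3] z:[20,77/3] -> hit [71/3,76/3], descend [8, 11]
    N8 x:[23,29] y:[74/3,76/3] z:[25,77/3] -> hit [25,76/3] leaf, test {P4@t=25}
    N11 x:[30,35] y:[71/3,24] z:[20,61/3] -> miss, prune
  N14 x:[18,49] y:[95/3,107/3] z:[20,29] -> miss, prune
  N15 x:[20,45] y:[25,32] z:[68/3,79/3] -> hit [25,79/3], descend [4, 10, 13]
    N4 x:[32,35] y:[80/3,82/3] z:[68/3,70/3] -> miss, prune
    N10 x:[39,45] y:[25,80/3] z:[26,79/3] -> miss, prune
    N13 x:[20,21] y:[92/3,32] z:[70/3,25] -> miss, prune

13 AABB tests over nodes [0, 3, 2, 5, 6, 7, 8, 11, 14, 15, 4, 10, 13]; 1 leaf entered; closest P4.

== RESULT ==
13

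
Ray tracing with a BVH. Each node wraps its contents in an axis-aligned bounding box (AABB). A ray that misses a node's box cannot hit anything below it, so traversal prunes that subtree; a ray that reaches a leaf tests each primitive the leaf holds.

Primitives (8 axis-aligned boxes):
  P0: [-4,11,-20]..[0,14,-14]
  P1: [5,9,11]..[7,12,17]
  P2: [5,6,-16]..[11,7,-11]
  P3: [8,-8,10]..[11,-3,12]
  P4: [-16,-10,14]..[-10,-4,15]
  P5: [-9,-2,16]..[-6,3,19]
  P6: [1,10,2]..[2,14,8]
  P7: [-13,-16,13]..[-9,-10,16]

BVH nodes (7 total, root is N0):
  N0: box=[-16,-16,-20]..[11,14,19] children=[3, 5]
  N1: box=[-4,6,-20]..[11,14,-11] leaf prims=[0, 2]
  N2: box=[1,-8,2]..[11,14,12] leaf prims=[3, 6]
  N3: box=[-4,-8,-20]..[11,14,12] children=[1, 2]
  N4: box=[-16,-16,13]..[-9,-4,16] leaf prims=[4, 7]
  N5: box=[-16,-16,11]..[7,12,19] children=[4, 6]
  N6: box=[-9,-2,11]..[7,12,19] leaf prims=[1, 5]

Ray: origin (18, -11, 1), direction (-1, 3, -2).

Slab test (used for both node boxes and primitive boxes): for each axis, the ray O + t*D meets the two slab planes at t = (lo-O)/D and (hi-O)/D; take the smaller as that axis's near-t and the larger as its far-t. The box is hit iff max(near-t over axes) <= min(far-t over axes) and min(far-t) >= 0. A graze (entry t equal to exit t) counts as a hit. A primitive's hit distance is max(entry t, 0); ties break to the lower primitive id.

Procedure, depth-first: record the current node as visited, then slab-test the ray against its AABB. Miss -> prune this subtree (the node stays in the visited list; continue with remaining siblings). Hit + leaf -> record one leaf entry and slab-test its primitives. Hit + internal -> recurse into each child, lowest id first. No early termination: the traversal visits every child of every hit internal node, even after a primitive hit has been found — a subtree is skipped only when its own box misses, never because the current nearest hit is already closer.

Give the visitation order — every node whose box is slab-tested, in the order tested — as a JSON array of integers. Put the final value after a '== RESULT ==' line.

Traverse from the root:
N0 x:[7,34] y:[-5/3,25/3] z:[-9,21/2] -> hit [7,25/3], descend [3, 5]
  N3 x:[7,22] y:[1,25/3] z:[-11/2,21/2] -> hit [7,25/3], descend [1, 2]
    N1 x:[7,22] y:[17/3,25/3] z:[6,21/2] -> hit [7,25/3] leaf, test {P0(miss), P2(miss)}
    N2 x:[7,17] y:[1,25/3] z:[-11/2,-1/2] -> miss, prune
  N5 x:[11,34] y:[-5/3,23/3] z:[-9,-5] -> miss, prune

5 AABB tests over nodes [0, 3, 1, 2, 5]; 1 leaf entered; closest miss.

== RESULT ==
[0, 3, 1, 2, 5]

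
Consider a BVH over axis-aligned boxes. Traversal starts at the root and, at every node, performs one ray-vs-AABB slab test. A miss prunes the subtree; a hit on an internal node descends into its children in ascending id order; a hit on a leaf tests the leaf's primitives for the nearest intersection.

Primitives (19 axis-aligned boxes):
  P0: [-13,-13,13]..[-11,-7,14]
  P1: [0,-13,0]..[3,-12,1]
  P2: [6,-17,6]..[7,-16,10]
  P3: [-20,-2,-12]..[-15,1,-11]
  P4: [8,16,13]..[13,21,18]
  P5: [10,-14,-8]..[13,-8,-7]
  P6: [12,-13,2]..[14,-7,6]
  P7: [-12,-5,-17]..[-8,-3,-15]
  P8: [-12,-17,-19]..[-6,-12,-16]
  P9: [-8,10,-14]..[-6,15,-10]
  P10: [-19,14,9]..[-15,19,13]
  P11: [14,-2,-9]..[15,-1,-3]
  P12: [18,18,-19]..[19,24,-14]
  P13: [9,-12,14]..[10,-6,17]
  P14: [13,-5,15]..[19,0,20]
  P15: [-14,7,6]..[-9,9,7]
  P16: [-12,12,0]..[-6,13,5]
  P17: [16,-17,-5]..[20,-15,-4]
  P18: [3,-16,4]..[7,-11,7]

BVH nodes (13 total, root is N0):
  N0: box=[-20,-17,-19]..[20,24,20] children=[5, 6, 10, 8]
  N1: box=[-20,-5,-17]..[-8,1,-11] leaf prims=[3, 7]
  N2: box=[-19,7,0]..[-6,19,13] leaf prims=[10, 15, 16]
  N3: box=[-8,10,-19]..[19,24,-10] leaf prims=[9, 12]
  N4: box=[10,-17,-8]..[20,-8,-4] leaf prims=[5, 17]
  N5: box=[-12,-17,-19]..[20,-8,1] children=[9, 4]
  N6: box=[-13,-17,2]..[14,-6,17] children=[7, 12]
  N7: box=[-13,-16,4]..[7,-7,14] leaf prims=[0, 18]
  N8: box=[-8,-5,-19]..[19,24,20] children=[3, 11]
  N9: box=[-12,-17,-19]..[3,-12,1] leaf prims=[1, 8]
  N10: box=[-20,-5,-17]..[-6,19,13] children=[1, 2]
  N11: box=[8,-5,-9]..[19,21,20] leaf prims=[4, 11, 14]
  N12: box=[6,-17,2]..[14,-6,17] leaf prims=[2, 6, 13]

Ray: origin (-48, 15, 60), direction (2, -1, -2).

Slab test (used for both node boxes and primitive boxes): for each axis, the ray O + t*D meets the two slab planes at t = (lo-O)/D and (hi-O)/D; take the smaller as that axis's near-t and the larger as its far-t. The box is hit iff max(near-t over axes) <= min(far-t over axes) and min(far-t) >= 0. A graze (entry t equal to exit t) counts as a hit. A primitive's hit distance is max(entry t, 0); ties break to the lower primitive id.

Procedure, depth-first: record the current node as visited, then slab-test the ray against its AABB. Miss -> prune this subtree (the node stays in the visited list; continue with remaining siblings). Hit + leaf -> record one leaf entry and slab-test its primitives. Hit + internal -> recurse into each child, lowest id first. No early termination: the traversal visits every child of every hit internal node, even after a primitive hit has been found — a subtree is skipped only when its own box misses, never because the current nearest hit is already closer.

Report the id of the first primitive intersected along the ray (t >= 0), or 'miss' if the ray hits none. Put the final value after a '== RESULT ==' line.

Trace the traversal:
N0 x:[14,34] y:[-9,32] z:[20,79/2] -> hit [20,32], descend [5, 6, 8, 10]
  N5 x:[18,34] y:[23,32] z:[59/2,79/2] -> hit [59/2,32], descend [4, 9]
    N4 x:[29,34] y:[23,32] z:[32,34] -> hit [32,32] leaf, test {P5(miss), P17@t=32}
    N9 x:[18,51/2] y:[27,32] z:[59/2,79/2] -> miss, prune
  N6 x:[35/2,31] y:[21,32] z:[43/2,29] -> hit [43/2,29], descend [7, 12]
    N7 x:[35/2,55/2] y:[22,31] z:[23,28] -> hit [23,55/2] leaf, test {P0(miss), P18@t=53/2}
    N12 x:[27,31] y:[21,32] z:[43/2,29] -> hit [27,29] leaf, test {P2(miss), P6(miss), P13(miss)}
  N8 x:[20,67/2] y:[-9,20] z:[20,79/2] -> hit [20,20], descend [3, 11]
    N3 x:[20,67/2] y:[-9,5] z:[35,79/2] -> miss, prune
    N11 x:[28,67/2] y:[-6,20] z:[20,69/2] -> miss, prune
  N10 x:[14,21] y:[-4,20] z:[47/2,77/2] -> miss, prune

Visited [0, 5, 4, 9, 6, 7, 12, 8, 3, 11, 10]. Tests: 11 box, 3 leaf. Nearest: P18.

== RESULT ==
18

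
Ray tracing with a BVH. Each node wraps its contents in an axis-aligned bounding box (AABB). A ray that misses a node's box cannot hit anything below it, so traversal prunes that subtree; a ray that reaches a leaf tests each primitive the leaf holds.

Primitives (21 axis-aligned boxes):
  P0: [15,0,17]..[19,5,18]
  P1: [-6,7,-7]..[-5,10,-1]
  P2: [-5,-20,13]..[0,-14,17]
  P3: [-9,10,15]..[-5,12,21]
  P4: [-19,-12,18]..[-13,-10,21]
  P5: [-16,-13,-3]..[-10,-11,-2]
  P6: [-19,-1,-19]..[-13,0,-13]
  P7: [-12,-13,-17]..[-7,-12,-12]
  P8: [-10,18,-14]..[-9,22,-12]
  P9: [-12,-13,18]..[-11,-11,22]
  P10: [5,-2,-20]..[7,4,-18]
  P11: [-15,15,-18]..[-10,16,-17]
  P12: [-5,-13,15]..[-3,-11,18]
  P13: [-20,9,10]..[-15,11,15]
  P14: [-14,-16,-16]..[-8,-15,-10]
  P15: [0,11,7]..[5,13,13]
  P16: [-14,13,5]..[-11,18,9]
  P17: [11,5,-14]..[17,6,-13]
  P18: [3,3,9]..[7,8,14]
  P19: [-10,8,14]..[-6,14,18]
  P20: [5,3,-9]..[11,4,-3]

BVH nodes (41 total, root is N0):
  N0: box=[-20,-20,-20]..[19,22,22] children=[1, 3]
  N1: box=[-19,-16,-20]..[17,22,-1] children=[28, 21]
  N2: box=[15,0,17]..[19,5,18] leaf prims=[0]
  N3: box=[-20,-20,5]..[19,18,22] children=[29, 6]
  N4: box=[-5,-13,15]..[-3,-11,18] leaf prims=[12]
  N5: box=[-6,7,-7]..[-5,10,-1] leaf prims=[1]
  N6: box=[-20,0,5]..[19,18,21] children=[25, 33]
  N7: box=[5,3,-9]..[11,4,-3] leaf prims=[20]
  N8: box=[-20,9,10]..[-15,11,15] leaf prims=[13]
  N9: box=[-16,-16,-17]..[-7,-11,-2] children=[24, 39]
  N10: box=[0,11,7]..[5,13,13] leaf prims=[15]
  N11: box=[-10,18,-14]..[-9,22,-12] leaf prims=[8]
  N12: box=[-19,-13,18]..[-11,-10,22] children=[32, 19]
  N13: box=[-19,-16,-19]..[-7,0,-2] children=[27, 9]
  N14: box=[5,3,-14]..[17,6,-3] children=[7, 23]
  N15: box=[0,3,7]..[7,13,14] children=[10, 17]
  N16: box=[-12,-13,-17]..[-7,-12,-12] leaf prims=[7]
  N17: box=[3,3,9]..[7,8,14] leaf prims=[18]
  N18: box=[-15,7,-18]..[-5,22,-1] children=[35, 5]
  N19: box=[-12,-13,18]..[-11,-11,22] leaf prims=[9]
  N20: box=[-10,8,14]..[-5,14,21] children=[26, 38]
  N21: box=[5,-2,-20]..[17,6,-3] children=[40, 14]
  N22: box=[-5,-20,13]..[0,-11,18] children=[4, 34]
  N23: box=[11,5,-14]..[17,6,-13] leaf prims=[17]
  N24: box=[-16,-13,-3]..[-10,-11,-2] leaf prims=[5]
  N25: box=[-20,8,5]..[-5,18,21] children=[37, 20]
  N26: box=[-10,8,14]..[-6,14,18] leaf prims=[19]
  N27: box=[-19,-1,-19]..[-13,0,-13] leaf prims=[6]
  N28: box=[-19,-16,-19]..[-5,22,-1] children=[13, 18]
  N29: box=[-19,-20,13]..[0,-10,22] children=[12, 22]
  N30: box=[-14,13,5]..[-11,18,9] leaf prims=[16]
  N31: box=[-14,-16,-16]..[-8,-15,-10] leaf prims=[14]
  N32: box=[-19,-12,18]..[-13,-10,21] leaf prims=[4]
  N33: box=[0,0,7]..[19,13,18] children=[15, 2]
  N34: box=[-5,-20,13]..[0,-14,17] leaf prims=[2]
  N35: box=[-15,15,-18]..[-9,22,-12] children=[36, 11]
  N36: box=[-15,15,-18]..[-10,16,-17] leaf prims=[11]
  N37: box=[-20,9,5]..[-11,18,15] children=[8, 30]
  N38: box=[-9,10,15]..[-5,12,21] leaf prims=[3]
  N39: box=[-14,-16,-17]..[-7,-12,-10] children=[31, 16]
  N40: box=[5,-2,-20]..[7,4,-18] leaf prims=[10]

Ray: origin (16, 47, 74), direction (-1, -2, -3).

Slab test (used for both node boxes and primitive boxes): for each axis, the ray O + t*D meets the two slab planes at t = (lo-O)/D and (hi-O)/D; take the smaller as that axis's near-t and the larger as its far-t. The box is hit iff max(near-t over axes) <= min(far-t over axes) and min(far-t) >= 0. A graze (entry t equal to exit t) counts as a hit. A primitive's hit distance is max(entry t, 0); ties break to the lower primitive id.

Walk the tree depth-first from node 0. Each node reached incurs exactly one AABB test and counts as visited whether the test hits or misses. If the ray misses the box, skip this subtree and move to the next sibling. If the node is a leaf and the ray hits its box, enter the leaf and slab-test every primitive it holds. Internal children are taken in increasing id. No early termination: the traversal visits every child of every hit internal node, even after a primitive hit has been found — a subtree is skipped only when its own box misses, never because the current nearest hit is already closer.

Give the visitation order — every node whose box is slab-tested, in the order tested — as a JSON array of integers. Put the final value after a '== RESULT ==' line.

Walk:
N0 x:[-3,36] y:[25/2,67/2] z:[52/3,94/3] -> hit [52/3,94/3], descend [1, 3]
  N1 x:[-1,35] y:[25/2,63/2] z:[25,94/3] -> hit [25,94/3], descend [21, 28]
    N21 x:[-1,11] y:[41/2,49/2] z:[77/3,94/3] -> miss, prune
    N28 x:[21,35] y:[25/2,63/2] z:[25,31] -> hit [25,31], descend [13, 18]
      N13 x:[23,35] y:[47/2,63/2] z:[76/3,31] -> hit [76/3,31], descend [9, 27]
        N9 x:[23,32] y:[29,63/2] z:[76/3,91/3] -> hit [29,91/3], descend [24, 39]
          N24 x:[26,32] y:[29,30] z:[76/3,77/3] -> miss, prune
          N39 x:[23,30] y:[59/2,63/2] z:[28,91/3] -> hit [59/2,30], descend [16, 31]
            N16 x:[23,28] y:[59/2,30] z:[86/3,91/3] -> miss, prune
            N31 x:[24,30] y:[31,63/2] z:[28,30] -> miss, prune
        N27 x:[29,35] y:[47/2,24] z:[29,31] -> miss, prune
      N18 x:[21,31] y:[25/2,20] z:[25,92/3] -> miss, prune
  N3 x:[-3,36] y:[29/2,67/2] z:[52/3,23] -> hit [52/3,23], descend [6, 29]
    N6 x:[-3,36] y:[29/2,47/2] z:[53/3,23] -> hit [53/3,23], descend [25, 33]
      N25 x:[21,36] y:[29/2,39/2] z:[53/3,23] -> miss, prune
      N33 x:[-3,16] y:[17,47/2] z:[56/3,67/3] -> miss, prune
    N29 x:[16,35] y:[57/2,67/2] z:[52/3,61/3] -> miss, prune

Summary -> nodes [0, 1, 21, 28, 13, 9, 24, 39, 16, 31, 27, 18, 3, 6, 25, 33, 29]; box-tests=17; leaf-entries=0; first=miss

== RESULT ==
[0, 1, 21, 28, 13, 9, 24, 39, 16, 31, 27, 18, 3, 6, 25, 33, 29]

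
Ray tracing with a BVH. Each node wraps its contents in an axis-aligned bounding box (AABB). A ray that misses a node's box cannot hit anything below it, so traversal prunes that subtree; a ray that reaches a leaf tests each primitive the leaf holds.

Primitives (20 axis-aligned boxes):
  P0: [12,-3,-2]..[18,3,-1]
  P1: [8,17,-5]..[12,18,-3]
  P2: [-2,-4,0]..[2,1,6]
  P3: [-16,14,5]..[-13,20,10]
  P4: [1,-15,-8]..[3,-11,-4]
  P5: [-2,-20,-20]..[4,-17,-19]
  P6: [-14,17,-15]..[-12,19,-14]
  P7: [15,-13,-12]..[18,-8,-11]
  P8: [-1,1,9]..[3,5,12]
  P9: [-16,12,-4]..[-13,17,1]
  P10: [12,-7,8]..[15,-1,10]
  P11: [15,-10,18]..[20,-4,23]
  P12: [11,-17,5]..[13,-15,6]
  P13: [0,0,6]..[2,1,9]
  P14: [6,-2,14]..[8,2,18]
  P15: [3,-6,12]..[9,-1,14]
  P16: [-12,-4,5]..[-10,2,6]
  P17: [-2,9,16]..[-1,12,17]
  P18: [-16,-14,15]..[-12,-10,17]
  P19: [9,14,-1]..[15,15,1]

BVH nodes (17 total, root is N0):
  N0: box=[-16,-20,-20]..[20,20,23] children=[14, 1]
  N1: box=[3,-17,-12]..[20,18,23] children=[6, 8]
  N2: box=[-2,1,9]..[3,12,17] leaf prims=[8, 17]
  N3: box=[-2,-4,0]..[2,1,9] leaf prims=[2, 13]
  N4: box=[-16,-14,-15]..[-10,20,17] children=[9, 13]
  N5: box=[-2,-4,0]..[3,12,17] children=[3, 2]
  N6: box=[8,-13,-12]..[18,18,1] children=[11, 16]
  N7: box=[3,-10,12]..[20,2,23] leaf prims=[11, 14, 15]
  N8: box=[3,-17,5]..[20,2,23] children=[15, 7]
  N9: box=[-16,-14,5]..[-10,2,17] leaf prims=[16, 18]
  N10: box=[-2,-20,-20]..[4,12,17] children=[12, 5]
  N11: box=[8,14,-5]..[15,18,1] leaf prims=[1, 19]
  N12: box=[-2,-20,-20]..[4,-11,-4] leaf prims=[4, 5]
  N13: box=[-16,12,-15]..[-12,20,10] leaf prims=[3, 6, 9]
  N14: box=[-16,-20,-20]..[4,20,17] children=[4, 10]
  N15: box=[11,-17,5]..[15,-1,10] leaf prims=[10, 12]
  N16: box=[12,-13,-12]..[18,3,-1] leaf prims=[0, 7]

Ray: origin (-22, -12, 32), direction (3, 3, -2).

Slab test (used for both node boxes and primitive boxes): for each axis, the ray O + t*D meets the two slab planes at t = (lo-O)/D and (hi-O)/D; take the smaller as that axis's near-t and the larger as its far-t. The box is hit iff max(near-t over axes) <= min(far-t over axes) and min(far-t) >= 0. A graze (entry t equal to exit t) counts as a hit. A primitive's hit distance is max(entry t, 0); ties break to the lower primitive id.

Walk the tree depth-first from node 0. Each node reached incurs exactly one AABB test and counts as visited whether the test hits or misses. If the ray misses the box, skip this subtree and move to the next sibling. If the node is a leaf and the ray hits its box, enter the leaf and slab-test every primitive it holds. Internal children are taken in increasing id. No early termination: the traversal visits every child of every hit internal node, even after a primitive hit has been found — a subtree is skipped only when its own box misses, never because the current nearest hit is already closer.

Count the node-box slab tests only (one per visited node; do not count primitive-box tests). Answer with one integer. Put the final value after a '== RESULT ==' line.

Walk:
N0 x:[2,14] y:[-8/3,32/3] z:[9/2,26] -> hit [9/2,32/3], descend [1, 14]
  N1 x:[25/3,14] y:[-5/3,10] z:[9/2,22] -> hit [25/3,10], descend [6, 8]
    N6 x:[10,40/3] y:[-1/3,10] z:[31/2,22] -> miss, prune
    N8 x:[25/3,14] y:[-5/3,14/3] z:[9/2,27/2] -> miss, prune
  N14 x:[2,26/3] y:[-8/3,32/3] z:[15/2,26] -> hit [15/2,26/3], descend [4, 10]
    N4 x:[2,4] y:[-2/3,32/3] z:[15/2,47/2] -> miss, prune
    N10 x:[20/3,26/3] y:[-8/3,8] z:[15/2,26] -> hit [15/2,8], descend [5, 12]
      N5 x:[20/3,25/3] y:[8/3,8] z:[15/2,16] -> hit [15/2,8], descend [2, 3]
        N2 x:[20/3,25/3] y:[13/3,8] z:[15/2,23/2] -> hit [15/2,8] leaf, test {P8(miss), P17(miss)}
        N3 x:[20/3,8] y:[8/3,13/3] z:[23/2,16] -> miss, prune
      N12 x:[20/3,26/3] y:[-8/3,1/3] z:[18,26] -> miss, prune

order=[0, 1, 6, 8, 14, 4, 10, 5, 2, 3, 12]  |boxes|=11  |leaves|=1  hit=miss

== RESULT ==
11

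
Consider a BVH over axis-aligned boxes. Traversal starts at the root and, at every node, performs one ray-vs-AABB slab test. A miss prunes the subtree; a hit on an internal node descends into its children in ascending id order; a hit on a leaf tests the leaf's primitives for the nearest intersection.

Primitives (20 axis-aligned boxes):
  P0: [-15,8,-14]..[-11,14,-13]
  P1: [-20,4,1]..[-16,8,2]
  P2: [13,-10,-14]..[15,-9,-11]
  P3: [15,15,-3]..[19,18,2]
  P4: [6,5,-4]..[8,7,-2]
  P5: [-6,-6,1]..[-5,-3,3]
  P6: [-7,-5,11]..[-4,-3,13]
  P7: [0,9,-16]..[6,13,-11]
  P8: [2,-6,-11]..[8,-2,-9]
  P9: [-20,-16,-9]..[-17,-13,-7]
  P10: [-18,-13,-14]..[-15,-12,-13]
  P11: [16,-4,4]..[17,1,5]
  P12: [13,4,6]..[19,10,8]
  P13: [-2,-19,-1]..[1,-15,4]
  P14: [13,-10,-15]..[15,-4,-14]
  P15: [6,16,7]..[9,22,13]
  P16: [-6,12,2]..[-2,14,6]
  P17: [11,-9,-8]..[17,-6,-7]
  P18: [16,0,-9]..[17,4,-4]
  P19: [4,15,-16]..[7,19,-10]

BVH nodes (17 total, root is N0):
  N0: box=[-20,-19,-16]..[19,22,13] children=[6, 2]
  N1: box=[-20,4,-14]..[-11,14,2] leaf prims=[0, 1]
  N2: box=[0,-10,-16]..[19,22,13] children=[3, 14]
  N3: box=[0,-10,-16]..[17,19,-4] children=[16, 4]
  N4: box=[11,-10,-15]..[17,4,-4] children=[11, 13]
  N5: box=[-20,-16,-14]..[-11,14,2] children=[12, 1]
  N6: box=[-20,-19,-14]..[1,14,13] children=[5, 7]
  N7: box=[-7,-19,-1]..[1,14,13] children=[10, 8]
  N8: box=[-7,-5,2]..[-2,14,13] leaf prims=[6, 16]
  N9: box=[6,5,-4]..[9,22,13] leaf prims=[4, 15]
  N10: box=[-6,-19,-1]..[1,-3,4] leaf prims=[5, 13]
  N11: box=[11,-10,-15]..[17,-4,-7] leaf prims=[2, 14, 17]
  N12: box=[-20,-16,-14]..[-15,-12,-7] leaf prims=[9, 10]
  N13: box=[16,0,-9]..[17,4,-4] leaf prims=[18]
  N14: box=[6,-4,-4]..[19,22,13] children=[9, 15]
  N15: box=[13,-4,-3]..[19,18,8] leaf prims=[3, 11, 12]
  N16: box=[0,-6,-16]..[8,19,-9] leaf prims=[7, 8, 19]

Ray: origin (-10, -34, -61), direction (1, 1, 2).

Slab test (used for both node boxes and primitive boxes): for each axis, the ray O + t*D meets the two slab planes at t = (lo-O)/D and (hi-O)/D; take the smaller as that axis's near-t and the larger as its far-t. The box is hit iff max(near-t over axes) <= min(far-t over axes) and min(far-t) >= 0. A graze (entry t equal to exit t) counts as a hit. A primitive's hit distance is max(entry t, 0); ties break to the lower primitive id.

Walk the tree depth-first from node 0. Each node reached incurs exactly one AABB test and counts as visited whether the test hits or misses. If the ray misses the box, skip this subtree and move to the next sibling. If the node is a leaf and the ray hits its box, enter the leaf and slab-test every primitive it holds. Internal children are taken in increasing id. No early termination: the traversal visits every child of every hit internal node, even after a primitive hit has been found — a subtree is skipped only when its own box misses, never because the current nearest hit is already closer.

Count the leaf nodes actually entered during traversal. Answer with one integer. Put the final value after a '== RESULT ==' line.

Walk:
N0 x:[-10,29] y:[15,56] z:[45/2,37] -> hit [45/2,29], descend [2, 6]
  N2 x:[10,29] y:[24,56] z:[45/2,37] -> hit [24,29], descend [3, 14]
    N3 x:[10,27] y:[24,53] z:[45/2,57/2] -> hit [24,27], descend [4, 16]
      N4 x:[21,27] y:[24,38] z:[23,57/2] -> hit [24,27], descend [11, 13]
        N11 x:[21,27] y:[24,30] z:[23,27] -> hit [24,27] leaf, test {P2@t=24, P14(miss), P17@t=53/2}
        N13 x:[26,27] y:[34,38] z:[26,57/2] -> miss, prune
      N16 x:[10,18] y:[28,53] z:[45/2,26] -> miss, prune
    N14 x:[16,29] y:[30,56] z:[57/2,37] -> miss, prune
  N6 x:[-10,11] y:[15,48] z:[47/2,37] -> miss, prune

Visited [0, 2, 3, 4, 11, 13, 16, 14, 6]. Tests: 9 box, 1 leaf. Nearest: P2.

== RESULT ==
1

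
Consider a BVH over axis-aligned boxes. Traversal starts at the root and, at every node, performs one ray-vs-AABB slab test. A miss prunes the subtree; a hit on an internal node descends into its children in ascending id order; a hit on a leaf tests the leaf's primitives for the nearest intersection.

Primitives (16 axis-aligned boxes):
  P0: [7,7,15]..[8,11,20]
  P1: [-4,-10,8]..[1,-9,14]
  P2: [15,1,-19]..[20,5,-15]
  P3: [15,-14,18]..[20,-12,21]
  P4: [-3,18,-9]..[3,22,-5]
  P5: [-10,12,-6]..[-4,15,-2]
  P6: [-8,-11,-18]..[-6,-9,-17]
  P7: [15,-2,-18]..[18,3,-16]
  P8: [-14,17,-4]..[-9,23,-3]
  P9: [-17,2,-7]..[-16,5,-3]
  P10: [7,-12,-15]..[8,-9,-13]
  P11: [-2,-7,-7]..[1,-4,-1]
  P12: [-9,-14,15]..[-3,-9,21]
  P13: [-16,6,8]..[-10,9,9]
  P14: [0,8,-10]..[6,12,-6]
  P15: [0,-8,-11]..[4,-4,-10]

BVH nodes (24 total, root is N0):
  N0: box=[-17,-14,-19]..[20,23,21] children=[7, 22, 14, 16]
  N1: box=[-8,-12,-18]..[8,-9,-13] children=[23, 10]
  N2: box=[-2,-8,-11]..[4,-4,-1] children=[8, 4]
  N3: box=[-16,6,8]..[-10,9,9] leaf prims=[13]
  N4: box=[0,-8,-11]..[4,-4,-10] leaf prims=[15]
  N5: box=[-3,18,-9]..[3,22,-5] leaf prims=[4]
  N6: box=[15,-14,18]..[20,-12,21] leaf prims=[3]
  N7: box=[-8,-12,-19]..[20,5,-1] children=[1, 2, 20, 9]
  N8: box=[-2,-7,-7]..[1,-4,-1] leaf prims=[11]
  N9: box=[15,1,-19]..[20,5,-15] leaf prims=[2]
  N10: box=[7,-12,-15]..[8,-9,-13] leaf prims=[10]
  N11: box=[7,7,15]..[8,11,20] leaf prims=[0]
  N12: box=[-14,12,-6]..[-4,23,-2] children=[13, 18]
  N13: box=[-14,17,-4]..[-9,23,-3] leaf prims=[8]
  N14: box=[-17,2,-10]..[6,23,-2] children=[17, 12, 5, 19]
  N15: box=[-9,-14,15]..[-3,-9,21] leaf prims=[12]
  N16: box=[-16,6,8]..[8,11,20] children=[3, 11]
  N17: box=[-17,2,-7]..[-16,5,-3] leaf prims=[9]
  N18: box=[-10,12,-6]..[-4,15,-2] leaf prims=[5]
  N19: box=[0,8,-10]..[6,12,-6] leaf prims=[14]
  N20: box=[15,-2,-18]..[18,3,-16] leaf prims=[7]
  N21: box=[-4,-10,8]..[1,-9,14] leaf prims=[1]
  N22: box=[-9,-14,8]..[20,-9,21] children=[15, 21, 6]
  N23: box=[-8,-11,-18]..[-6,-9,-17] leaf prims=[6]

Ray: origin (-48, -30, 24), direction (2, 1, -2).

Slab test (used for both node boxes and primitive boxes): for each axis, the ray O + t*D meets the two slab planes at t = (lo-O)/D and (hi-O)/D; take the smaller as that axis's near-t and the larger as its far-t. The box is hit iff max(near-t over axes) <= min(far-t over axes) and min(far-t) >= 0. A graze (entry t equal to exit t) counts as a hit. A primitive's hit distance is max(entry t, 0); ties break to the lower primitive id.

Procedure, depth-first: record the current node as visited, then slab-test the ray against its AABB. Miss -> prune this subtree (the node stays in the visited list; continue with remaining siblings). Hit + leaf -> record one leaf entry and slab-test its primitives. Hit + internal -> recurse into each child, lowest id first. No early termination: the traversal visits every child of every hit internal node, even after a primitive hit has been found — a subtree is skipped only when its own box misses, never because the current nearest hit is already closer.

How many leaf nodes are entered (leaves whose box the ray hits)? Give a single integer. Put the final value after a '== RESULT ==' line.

Trace the traversal:
N0 x:[31/2,34] y:[16,53] z:[3/2,43/2] -> hit [16,43/2], descend [7, 14, 16, 22]
  N7 x:[20,34] y:[18,35] z:[25/2,43/2] -> hit [20,43/2], descend [1, 2, 9, 20]
    N1 x:[20,28] y:[18,21] z:[37/2,21] -> hit [20,21], descend [10, 23]
      N10 x:[55/2,28] y:[18,21] z:[37/2,39/2] -> miss, prune
      N23 x:[20,21] y:[19,21] z:[41/2,21] -> hit [41/2,21] leaf, test {P6@t=41/2}
    N2 x:[23,26] y:[22,26] z:[25/2,35/2] -> miss, prune
    N9 x:[63/2,34] y:[31,35] z:[39/2,43/2] -> miss, prune
    N20 x:[63/2,33] y:[28,33] z:[20,21] -> miss, prune
  N14 x:[31/2,27] y:[32,53] z:[13,17] -> miss, prune
  N16 x:[16,28] y:[36,41] z:[2,8] -> miss, prune
  N22 x:[39/2,34] y:[16,21] z:[3/2,8] -> miss, prune

Summary -> nodes [0, 7, 1, 10, 23, 2, 9, 20, 14, 16, 22]; box-tests=11; leaf-entries=1; first=P6

== RESULT ==
1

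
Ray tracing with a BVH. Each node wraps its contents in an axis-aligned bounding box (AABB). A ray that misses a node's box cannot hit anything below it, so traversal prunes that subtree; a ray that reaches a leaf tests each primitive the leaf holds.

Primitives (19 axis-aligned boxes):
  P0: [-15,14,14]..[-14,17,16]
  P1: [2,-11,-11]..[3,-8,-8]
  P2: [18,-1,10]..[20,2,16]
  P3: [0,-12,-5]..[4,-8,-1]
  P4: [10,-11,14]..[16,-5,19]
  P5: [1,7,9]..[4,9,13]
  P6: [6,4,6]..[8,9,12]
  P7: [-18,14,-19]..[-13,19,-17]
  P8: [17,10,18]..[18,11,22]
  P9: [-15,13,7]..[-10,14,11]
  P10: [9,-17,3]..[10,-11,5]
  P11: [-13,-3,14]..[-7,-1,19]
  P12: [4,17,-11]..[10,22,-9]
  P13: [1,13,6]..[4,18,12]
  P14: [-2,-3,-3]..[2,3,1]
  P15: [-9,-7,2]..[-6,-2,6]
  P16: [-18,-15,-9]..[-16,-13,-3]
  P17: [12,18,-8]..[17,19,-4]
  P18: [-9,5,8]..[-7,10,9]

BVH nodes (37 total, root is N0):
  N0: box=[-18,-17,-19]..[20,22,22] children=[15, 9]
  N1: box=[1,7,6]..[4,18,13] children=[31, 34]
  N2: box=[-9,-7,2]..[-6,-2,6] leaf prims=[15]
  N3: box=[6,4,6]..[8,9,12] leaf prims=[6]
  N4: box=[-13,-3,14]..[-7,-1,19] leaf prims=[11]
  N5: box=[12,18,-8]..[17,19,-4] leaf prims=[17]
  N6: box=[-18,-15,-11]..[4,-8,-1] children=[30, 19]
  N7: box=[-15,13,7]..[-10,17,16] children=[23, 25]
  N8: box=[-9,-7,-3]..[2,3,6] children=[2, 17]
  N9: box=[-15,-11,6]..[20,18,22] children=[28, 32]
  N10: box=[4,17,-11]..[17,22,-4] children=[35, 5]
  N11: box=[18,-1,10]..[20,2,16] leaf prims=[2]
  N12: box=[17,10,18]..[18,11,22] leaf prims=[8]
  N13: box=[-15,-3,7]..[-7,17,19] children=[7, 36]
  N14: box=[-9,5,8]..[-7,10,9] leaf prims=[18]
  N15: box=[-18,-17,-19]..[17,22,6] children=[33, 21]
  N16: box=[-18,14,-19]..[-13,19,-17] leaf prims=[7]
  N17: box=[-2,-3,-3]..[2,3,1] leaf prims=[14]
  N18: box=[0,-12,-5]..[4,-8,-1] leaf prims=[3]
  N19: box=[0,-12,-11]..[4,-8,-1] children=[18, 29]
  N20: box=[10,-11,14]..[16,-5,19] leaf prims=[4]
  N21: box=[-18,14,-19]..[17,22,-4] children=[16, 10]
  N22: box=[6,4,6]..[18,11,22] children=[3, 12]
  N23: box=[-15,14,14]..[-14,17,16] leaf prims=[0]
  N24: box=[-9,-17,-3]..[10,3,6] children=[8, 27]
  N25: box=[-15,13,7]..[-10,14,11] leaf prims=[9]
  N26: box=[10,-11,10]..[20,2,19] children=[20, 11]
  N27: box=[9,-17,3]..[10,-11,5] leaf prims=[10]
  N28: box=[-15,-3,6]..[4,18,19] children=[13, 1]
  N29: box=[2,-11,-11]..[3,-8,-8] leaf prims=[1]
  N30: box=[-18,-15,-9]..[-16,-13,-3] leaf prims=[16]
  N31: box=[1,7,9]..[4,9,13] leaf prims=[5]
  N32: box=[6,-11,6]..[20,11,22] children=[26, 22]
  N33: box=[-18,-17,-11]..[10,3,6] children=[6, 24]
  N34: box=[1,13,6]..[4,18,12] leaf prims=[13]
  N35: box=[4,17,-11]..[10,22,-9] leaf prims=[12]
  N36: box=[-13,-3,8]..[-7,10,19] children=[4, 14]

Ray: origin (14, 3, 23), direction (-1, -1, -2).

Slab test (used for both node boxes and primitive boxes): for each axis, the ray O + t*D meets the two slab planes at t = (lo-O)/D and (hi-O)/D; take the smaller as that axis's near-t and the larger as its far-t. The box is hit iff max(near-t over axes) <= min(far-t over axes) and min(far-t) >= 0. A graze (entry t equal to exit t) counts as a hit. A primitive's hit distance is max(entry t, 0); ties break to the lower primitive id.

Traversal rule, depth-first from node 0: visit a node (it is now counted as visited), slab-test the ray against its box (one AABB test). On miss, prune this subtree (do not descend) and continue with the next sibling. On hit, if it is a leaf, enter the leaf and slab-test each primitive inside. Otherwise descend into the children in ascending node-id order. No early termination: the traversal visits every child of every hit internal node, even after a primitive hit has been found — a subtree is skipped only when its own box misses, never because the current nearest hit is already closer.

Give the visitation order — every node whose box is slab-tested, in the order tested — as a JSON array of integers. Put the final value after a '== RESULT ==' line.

Traverse from the root:
N0 x:[-6,32] y:[-19,20] z:[1/2,21] -> hit [1/2,20], descend [9, 15]
  N9 x:[-6,29] y:[-15,14] z:[1/2,17/2] -> hit [1/2,17/2], descend [28, 32]
    N28 x:[10,29] y:[-15,6] z:[2,17/2] -> miss, prune
    N32 x:[-6,8] y:[-8,14] z:[1/2,17/2] -> hit [1/2,8], descend [22, 26]
      N22 x:[-4,8] y:[-8,-1] z:[1/2,17/2] -> miss, prune
      N26 x:[-6,4] y:[1,14] z:[2,13/2] -> hit [2,4], descend [11, 20]
        N11 x:[-6,-4] y:[1,4] z:[7/2,13/2] -> miss, prune
        N20 x:[-2,4] y:[8,14] z:[2,9/2] -> miss, prune
  N15 x:[-3,32] y:[-19,20] z:[17/2,21] -> hit [17/2,20], descend [21, 33]
    N21 x:[-3,32] y:[-19,-11] z:[27/2,21] -> miss, prune
    N33 x:[4,32] y:[0,20] z:[17/2,17] -> hit [17/2,17], descend [6, 24]
      N6 x:[10,32] y:[11,18] z:[12,17] -> hit [12,17], descend [19, 30]
        N19 x:[10,14] y:[11,15] z:[12,17] -> hit [12,14], descend [18, 29]
          N18 x:[10,14] y:[11,15] z:[12,14] -> hit [12,14] leaf, test {P3@t=12}
          N29 x:[11,12] y:[11,14] z:[31/2,17] -> miss, prune
        N30 x:[30,32] y:[16,18] z:[13,16] -> miss, prune
      N24 x:[4,23] y:[0,20] z:[17/2,13] -> hit [17/2,13], descend [8, 27]
        N8 x:[12,23] y:[0,10] z:[17/2,13] -> miss, prune
        N27 x:[4,5] y:[14,20] z:[9,10] -> miss, prune

Summary -> nodes [0, 9, 28, 32, 22, 26, 11, 20, 15, 21, 33, 6, 19, 18, 29, 30, 24, 8, 27]; box-tests=19; leaf-entries=1; first=P3

== RESULT ==
[0, 9, 28, 32, 22, 26, 11, 20, 15, 21, 33, 6, 19, 18, 29, 30, 24, 8, 27]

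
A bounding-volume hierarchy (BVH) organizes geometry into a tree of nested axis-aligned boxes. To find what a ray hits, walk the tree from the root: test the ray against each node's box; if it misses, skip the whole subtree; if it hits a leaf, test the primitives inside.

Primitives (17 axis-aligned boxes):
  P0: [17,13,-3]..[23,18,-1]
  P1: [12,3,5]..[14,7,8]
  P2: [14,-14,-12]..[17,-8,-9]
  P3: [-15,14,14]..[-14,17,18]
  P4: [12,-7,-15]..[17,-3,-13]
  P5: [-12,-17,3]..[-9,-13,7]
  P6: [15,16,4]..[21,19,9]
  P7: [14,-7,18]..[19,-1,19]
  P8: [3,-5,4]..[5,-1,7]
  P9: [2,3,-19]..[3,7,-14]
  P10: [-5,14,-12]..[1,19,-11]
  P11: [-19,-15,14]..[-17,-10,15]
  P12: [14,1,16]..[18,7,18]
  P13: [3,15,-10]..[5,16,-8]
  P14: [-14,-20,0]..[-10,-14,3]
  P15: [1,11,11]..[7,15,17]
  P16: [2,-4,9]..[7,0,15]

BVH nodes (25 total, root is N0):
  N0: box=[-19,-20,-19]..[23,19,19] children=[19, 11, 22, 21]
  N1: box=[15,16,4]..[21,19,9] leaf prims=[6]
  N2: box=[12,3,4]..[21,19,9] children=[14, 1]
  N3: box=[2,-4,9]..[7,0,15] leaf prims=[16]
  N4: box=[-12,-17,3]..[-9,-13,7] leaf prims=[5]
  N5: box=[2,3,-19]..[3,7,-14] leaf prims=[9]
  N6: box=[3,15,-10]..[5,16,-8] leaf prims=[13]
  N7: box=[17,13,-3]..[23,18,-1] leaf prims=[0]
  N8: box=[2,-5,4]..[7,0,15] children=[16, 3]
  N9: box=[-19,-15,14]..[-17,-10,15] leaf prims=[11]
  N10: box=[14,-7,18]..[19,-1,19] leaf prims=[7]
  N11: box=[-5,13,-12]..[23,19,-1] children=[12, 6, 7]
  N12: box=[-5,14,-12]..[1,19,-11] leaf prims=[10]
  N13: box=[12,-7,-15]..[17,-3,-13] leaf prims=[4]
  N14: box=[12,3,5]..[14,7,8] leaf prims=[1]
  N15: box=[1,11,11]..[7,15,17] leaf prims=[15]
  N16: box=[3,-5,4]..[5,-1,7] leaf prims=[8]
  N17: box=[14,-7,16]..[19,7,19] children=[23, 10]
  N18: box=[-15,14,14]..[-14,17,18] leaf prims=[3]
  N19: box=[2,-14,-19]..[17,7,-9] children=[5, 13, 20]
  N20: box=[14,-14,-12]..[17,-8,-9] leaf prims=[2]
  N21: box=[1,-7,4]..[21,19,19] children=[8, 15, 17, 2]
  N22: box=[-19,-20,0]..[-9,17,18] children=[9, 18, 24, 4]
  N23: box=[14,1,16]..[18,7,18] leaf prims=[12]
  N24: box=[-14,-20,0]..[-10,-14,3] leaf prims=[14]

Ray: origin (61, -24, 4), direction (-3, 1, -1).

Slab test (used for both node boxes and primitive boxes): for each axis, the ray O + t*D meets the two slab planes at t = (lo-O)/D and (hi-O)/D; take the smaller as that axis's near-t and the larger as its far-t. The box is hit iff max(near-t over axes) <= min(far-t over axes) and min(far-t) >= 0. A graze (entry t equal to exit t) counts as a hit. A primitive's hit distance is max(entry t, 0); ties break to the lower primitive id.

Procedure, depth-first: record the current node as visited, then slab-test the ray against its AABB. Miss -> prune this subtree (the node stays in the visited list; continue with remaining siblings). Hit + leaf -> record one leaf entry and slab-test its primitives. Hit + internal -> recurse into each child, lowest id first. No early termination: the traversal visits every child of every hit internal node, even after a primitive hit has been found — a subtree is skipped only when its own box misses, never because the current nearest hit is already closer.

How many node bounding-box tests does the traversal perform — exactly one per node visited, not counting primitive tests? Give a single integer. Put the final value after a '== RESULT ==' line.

Walk:
N0 x:[38/3,80/3] y:[4,43] z:[-15,23] -> hit [38/3,23], descend [11, 19, 21, 22]
  N11 x:[38/3,22] y:[37,43] z:[5,16] -> miss, prune
  N19 x:[44/3,59/3] y:[10,31] z:[13,23] -> hit [44/3,59/3], descend [5, 13, 20]
    N5 x:[58/3,59/3] y:[27,31] z:[18,23] -> miss, prune
    N13 x:[44/3,49/3] y:[17,21] z:[17,19] -> miss, prune
    N20 x:[44/3,47/3] y:[10,16] z:[13,16] -> hit [44/3,47/3] leaf, test {P2@t=44/3}
  N21 x:[40/3,20] y:[17,43] z:[-15,0] -> miss, prune
  N22 x:[70/3,80/3] y:[4,41] z:[-14,4] -> miss, prune

Visited [0, 11, 19, 5, 13, 20, 21, 22]. Tests: 8 box, 1 leaf. Nearest: P2.

== RESULT ==
8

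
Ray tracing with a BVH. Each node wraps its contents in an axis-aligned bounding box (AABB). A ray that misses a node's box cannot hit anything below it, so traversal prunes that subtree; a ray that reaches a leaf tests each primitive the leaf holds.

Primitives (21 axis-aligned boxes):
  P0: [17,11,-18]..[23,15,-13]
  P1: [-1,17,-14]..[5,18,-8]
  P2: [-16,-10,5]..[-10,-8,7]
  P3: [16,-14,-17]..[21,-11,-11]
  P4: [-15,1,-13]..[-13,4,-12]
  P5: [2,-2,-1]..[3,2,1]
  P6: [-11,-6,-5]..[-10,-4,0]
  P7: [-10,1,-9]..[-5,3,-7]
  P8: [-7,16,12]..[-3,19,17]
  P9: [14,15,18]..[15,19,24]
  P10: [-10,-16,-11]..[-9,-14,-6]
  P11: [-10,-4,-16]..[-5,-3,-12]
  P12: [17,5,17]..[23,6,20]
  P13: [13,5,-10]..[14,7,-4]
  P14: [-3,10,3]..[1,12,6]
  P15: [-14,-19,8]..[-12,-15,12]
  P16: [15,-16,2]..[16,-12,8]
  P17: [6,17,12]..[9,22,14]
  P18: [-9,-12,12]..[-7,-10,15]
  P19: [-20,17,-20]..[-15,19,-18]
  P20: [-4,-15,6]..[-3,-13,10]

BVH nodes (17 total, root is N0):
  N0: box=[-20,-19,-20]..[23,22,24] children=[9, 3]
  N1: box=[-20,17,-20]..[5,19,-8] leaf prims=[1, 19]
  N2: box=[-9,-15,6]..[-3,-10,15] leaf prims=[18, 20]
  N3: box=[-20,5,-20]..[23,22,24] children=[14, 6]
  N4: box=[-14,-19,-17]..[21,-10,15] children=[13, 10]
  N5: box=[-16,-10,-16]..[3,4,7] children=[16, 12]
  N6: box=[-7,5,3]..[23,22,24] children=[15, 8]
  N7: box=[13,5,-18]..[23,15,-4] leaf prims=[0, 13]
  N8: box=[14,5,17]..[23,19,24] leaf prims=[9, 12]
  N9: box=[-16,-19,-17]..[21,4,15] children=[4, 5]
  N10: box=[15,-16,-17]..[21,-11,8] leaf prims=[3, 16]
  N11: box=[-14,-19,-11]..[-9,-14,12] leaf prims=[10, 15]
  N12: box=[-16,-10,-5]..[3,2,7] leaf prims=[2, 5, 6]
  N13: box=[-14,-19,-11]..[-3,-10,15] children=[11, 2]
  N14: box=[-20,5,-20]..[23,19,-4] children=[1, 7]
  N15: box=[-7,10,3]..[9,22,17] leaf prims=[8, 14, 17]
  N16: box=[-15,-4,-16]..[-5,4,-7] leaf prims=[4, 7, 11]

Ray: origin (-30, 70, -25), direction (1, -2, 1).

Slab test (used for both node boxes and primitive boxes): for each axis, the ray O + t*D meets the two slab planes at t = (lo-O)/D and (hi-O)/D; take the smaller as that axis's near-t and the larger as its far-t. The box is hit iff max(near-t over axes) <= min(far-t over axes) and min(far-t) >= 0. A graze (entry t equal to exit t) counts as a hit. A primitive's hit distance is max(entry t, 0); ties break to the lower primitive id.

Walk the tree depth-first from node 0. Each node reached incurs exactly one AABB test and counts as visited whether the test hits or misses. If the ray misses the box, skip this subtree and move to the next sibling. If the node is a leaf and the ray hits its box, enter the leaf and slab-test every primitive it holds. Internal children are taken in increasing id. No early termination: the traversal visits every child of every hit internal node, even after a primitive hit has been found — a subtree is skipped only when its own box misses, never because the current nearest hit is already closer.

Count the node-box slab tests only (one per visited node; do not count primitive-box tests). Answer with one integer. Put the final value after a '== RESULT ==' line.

Walk:
N0 x:[10,53] y:[24,89/2] z:[5,49] -> hit [24,89/2], descend [3, 9]
  N3 x:[10,53] y:[24,65/2] z:[5,49] -> hit [24,65/2], descend [6, 14]
    N6 x:[23,53] y:[24,65/2] z:[28,49] -> hit [28,65/2], descend [8, 15]
      N8 x:[44,53] y:[51/2,65/2] z:[42,49] -> miss, prune
      N15 x:[23,39] y:[24,30] z:[28,42] -> hit [28,30] leaf, test {P8(miss), P14@t=29, P17(miss)}
    N14 x:[10,53] y:[51/2,65/2] z:[5,21] -> miss, prune
  N9 x:[14,51] y:[33,89/2] z:[8,40] -> hit [33,40], descend [4, 5]
    N4 x:[16,51] y:[40,89/2] z:[8,40] -> hit [40,40], descend [10, 13]
      N10 x:[45,51] y:[81/2,43] z:[8,33] -> miss, prune
      N13 x:[16,27] y:[40,89/2] z:[14,40] -> miss, prune
    N5 x:[14,33] y:[33,40] z:[9,32] -> miss, prune

order=[0, 3, 6, 8, 15, 14, 9, 4, 10, 13, 5]  |boxes|=11  |leaves|=1  hit=P14

== RESULT ==
11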